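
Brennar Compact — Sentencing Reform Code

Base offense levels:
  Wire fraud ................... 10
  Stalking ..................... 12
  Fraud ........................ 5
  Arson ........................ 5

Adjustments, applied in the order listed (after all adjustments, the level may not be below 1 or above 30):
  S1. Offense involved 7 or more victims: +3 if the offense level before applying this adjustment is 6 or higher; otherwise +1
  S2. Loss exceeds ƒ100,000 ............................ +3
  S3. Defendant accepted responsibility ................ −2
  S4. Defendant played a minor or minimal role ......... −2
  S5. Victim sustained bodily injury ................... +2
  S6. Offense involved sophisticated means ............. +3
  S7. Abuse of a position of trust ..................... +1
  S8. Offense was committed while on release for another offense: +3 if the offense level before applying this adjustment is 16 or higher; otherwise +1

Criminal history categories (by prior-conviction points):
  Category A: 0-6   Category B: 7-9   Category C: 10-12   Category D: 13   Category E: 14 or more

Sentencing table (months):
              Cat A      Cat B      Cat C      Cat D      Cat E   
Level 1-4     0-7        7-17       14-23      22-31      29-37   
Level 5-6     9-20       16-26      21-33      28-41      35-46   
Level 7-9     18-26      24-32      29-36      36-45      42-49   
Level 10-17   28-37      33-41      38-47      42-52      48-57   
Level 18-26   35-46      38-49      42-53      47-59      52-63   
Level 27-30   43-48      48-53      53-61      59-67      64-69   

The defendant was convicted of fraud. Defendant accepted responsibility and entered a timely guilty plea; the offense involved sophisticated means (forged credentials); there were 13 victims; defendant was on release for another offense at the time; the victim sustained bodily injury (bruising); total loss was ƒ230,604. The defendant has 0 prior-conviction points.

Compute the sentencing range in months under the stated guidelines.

28-37 months

Base offense level for fraud: 5.
S1 applies (level before this adjustment is 5 < 6, so +1): 5 + 1 = 6.
S2 applies: 6 + 3 = 9.
S3 applies: 9 − 2 = 7.
S5 applies: 7 + 2 = 9.
S6 applies: 9 + 3 = 12.
S7 does not apply.
S8 applies (level before this adjustment is 12 < 16, so +1): 12 + 1 = 13.
Final offense level: 13.
Criminal history: 0 prior points → Category A (0-6).
Level 13 falls in the 10-17 band.
Grid: Level 10-17 × Category A = 28-37 months.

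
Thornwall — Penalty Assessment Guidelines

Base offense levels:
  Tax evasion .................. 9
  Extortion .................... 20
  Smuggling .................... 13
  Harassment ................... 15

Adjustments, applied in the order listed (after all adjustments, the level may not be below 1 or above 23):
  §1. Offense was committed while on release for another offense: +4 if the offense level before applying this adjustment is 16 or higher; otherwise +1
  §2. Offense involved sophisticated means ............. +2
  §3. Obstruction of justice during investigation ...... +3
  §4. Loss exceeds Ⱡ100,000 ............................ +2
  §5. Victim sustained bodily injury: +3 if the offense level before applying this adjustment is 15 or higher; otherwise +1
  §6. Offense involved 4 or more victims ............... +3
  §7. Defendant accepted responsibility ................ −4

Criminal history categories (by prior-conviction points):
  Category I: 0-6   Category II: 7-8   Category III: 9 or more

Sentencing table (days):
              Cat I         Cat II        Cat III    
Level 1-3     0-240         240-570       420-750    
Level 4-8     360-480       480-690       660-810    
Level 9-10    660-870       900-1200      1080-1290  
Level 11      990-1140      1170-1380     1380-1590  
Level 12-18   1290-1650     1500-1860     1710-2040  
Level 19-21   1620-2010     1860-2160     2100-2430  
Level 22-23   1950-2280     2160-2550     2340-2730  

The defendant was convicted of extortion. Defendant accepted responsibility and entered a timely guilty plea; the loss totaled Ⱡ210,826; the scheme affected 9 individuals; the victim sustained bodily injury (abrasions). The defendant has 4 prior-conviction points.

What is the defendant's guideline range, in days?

1950-2280 days

Base offense level for extortion: 20.
§1 does not apply.
§2 does not apply.
§3 does not apply.
§4 applies: 20 + 2 = 22.
§5 applies (level before this adjustment is 22 ≥ 15, so +3): 22 + 3 = 25.
§6 applies: 25 + 3 = 28.
§7 applies: 28 − 4 = 24.
Level 24 exceeds the maximum of 23; capped at 23.
Final offense level: 23.
Criminal history: 4 prior points → Category I (0-6).
Level 23 falls in the 22-23 band.
Grid: Level 22-23 × Category I = 1950-2280 days.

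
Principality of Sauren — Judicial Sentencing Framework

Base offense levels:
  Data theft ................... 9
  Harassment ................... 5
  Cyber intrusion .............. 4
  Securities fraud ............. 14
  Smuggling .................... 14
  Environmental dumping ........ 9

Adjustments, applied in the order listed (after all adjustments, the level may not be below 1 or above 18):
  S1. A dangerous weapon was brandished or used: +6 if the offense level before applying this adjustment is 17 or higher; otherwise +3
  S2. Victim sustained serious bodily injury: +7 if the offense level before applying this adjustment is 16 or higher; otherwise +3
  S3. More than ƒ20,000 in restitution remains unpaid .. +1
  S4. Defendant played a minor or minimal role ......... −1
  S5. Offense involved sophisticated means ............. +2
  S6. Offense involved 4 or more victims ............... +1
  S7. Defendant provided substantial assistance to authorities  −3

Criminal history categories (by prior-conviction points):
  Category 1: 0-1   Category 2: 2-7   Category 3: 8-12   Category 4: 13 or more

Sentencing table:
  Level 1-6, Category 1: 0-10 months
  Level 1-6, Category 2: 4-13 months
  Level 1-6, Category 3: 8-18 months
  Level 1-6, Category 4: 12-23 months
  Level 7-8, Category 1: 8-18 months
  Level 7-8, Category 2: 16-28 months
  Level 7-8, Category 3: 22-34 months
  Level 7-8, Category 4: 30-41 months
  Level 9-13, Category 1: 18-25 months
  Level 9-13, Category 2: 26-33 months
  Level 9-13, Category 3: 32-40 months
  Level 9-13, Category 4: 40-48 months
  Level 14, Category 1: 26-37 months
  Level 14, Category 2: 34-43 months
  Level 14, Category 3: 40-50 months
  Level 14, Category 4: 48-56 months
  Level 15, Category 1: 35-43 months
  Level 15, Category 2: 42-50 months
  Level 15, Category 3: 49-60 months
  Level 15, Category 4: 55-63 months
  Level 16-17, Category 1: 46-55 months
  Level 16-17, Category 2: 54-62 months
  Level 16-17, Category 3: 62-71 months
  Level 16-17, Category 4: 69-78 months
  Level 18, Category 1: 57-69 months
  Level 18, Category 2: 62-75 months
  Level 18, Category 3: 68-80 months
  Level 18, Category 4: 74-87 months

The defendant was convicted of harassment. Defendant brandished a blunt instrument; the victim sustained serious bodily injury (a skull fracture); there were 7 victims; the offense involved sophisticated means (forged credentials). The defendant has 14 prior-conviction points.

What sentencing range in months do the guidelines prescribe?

Base offense level for harassment: 5.
S1 applies (level before this adjustment is 5 < 17, so +3): 5 + 3 = 8.
S2 applies (level before this adjustment is 8 < 16, so +3): 8 + 3 = 11.
S4 does not apply.
S5 applies: 11 + 2 = 13.
S6 applies: 13 + 1 = 14.
S7 does not apply.
Final offense level: 14.
Criminal history: 14 prior points → Category 4 (13+).
Level 14 falls in the 14 band.
Grid: Level 14 × Category 4 = 48-56 months.

48-56 months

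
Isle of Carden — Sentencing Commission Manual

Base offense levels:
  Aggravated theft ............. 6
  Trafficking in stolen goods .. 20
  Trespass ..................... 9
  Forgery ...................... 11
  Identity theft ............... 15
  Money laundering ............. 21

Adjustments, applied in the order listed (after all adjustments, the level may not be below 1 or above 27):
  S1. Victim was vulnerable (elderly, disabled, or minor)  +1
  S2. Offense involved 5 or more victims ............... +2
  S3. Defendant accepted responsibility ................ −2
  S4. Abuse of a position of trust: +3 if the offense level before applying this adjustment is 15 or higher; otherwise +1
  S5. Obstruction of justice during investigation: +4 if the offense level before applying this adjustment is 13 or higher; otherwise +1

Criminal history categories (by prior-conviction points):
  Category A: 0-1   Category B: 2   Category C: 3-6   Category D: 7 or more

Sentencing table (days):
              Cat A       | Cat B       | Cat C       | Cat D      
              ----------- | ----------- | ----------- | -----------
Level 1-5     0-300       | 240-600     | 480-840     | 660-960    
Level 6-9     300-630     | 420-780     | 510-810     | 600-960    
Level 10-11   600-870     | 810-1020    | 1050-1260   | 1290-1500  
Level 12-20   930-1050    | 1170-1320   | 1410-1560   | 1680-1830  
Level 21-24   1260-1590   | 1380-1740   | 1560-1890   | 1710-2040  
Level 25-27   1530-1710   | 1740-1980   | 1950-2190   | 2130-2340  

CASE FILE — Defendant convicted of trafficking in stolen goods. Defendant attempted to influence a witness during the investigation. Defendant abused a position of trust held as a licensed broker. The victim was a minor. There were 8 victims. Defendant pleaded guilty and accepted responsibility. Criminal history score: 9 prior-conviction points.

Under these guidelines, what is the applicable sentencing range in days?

Base offense level for trafficking in stolen goods: 20.
S1 applies: 20 + 1 = 21.
S2 applies: 21 + 2 = 23.
S3 applies: 23 − 2 = 21.
S4 applies (level before this adjustment is 21 ≥ 15, so +3): 21 + 3 = 24.
S5 applies (level before this adjustment is 24 ≥ 13, so +4): 24 + 4 = 28.
Level 28 exceeds the maximum of 27; capped at 27.
Final offense level: 27.
Criminal history: 9 prior points → Category D (7+).
Level 27 falls in the 25-27 band.
Grid: Level 25-27 × Category D = 2130-2340 days.

2130-2340 days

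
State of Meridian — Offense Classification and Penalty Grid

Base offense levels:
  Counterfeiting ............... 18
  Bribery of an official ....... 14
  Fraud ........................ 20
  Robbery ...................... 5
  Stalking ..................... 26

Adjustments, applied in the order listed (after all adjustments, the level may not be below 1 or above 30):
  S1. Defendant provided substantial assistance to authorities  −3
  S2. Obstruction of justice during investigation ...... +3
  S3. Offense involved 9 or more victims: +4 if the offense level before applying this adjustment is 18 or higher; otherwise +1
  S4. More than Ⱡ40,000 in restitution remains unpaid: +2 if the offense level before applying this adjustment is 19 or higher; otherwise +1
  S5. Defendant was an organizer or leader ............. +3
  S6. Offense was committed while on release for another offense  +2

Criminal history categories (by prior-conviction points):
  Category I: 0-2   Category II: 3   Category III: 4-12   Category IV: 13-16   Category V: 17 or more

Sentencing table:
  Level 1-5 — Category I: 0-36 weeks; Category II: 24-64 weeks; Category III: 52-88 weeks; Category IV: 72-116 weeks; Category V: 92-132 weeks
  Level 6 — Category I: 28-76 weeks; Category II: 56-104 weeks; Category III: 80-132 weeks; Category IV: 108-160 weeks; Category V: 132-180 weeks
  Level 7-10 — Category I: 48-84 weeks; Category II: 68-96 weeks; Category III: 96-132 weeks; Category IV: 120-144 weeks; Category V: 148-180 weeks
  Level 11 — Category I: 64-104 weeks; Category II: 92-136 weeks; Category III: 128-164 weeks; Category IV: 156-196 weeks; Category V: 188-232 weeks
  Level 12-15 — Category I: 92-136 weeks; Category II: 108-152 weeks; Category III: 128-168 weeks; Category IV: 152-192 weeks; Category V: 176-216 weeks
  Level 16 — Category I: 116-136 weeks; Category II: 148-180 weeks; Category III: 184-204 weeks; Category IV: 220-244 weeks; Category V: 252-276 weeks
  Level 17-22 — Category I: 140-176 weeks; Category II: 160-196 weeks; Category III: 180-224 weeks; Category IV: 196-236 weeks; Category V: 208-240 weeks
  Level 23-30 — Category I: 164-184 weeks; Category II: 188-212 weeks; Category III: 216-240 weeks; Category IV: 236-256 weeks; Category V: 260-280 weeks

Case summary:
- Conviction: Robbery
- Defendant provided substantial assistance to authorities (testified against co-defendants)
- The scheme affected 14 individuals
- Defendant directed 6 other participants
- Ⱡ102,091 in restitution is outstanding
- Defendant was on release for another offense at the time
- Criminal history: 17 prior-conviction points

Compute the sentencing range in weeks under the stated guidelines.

148-180 weeks

Base offense level for robbery: 5.
S1 applies: 5 − 3 = 2.
S2 does not apply.
S3 applies (level before this adjustment is 2 < 18, so +1): 2 + 1 = 3.
S4 applies (level before this adjustment is 3 < 19, so +1): 3 + 1 = 4.
S5 applies: 4 + 3 = 7.
S6 applies: 7 + 2 = 9.
Final offense level: 9.
Criminal history: 17 prior points → Category V (17+).
Level 9 falls in the 7-10 band.
Grid: Level 7-10 × Category V = 148-180 weeks.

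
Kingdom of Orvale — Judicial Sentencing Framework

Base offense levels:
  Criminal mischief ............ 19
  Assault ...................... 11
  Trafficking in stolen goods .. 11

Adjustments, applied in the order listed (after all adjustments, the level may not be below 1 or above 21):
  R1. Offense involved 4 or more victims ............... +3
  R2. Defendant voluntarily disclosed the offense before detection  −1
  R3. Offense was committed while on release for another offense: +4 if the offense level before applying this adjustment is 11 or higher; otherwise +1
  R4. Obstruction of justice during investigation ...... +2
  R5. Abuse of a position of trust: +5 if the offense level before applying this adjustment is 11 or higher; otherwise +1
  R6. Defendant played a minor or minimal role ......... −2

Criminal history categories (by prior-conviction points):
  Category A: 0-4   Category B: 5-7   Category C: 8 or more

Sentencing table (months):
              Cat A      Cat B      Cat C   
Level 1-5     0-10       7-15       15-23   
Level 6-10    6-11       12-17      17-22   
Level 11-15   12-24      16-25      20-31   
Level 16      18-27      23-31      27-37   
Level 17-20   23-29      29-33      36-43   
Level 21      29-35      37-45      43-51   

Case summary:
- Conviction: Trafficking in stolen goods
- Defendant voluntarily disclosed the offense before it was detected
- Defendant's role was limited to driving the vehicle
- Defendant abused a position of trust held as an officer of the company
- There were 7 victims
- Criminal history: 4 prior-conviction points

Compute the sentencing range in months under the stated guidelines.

18-27 months

Base offense level for trafficking in stolen goods: 11.
R1 applies: 11 + 3 = 14.
R2 applies: 14 − 1 = 13.
R4 does not apply.
R5 applies (level before this adjustment is 13 ≥ 11, so +5): 13 + 5 = 18.
R6 applies: 18 − 2 = 16.
Final offense level: 16.
Criminal history: 4 prior points → Category A (0-4).
Level 16 falls in the 16 band.
Grid: Level 16 × Category A = 18-27 months.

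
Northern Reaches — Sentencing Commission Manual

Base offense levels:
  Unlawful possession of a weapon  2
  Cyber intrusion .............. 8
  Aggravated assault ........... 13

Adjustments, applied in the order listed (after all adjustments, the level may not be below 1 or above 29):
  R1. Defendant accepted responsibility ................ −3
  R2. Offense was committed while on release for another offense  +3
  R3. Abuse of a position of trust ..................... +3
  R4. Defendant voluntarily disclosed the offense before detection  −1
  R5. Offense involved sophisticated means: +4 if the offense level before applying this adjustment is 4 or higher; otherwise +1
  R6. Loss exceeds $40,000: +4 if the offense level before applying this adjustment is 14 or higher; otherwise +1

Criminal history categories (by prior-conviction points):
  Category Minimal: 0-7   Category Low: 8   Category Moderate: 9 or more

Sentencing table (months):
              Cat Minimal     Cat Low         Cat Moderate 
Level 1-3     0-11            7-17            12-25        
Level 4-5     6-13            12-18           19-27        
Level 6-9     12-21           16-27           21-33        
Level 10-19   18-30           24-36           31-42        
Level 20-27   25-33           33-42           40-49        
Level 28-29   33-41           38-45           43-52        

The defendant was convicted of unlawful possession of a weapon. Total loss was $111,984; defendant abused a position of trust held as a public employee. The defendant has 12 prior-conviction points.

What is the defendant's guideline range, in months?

21-33 months

Base offense level for unlawful possession of a weapon: 2.
R1 does not apply.
R2 does not apply.
R3 applies: 2 + 3 = 5.
R4 does not apply.
R6 applies (level before this adjustment is 5 < 14, so +1): 5 + 1 = 6.
Final offense level: 6.
Criminal history: 12 prior points → Category Moderate (9+).
Level 6 falls in the 6-9 band.
Grid: Level 6-9 × Category Moderate = 21-33 months.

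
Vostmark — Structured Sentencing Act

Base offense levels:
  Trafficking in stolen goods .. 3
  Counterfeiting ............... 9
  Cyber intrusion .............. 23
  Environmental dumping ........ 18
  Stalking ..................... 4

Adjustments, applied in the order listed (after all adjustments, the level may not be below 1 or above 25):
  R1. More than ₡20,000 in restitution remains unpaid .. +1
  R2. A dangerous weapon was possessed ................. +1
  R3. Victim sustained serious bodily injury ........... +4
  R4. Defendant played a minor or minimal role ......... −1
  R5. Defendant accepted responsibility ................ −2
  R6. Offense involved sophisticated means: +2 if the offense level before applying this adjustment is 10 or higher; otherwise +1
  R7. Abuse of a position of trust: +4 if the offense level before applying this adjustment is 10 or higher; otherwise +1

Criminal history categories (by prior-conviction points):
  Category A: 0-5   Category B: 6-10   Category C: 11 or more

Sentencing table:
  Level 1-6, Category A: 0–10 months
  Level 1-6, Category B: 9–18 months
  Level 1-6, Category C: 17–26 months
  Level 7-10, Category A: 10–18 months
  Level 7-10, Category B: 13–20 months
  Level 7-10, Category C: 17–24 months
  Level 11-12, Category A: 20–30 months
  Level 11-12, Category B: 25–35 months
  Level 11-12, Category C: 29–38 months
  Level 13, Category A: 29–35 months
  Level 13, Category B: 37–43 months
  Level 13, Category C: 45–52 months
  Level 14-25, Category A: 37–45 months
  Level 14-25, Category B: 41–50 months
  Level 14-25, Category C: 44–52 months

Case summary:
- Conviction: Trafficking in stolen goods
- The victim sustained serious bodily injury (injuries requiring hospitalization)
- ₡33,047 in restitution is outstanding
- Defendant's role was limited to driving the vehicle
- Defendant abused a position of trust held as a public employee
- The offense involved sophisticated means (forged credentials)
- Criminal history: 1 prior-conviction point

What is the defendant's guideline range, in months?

Base offense level for trafficking in stolen goods: 3.
R1 applies: 3 + 1 = 4.
R3 applies: 4 + 4 = 8.
R4 applies: 8 − 1 = 7.
R6 applies (level before this adjustment is 7 < 10, so +1): 7 + 1 = 8.
R7 applies (level before this adjustment is 8 < 10, so +1): 8 + 1 = 9.
Final offense level: 9.
Criminal history: 1 prior point → Category A (0-5).
Level 9 falls in the 7-10 band.
Grid: Level 7-10 × Category A = 10-18 months.

10-18 months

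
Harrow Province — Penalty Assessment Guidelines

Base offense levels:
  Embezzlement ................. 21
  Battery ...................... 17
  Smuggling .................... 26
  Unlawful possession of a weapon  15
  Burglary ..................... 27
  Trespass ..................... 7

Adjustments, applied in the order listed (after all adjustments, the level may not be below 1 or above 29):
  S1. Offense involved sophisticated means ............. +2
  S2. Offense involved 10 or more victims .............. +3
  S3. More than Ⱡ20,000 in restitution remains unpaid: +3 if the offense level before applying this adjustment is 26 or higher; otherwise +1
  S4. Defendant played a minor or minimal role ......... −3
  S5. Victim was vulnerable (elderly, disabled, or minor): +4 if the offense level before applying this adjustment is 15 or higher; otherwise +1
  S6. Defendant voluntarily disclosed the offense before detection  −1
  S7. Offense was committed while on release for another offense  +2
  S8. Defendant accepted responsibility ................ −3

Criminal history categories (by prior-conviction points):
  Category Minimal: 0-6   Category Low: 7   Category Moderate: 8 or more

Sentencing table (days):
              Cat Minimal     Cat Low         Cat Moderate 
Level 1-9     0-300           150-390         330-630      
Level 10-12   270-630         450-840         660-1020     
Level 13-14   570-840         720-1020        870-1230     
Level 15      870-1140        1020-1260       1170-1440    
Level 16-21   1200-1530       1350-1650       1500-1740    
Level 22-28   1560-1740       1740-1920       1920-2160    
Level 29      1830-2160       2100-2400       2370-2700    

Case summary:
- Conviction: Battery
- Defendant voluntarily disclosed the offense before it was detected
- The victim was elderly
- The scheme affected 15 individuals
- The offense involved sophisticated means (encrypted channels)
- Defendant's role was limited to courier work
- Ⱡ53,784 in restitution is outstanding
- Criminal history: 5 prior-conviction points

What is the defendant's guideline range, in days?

Base offense level for battery: 17.
S1 applies: 17 + 2 = 19.
S2 applies: 19 + 3 = 22.
S3 applies (level before this adjustment is 22 < 26, so +1): 22 + 1 = 23.
S4 applies: 23 − 3 = 20.
S5 applies (level before this adjustment is 20 ≥ 15, so +4): 20 + 4 = 24.
S6 applies: 24 − 1 = 23.
S7 does not apply.
S8 does not apply.
Final offense level: 23.
Criminal history: 5 prior points → Category Minimal (0-6).
Level 23 falls in the 22-28 band.
Grid: Level 22-28 × Category Minimal = 1560-1740 days.

1560-1740 days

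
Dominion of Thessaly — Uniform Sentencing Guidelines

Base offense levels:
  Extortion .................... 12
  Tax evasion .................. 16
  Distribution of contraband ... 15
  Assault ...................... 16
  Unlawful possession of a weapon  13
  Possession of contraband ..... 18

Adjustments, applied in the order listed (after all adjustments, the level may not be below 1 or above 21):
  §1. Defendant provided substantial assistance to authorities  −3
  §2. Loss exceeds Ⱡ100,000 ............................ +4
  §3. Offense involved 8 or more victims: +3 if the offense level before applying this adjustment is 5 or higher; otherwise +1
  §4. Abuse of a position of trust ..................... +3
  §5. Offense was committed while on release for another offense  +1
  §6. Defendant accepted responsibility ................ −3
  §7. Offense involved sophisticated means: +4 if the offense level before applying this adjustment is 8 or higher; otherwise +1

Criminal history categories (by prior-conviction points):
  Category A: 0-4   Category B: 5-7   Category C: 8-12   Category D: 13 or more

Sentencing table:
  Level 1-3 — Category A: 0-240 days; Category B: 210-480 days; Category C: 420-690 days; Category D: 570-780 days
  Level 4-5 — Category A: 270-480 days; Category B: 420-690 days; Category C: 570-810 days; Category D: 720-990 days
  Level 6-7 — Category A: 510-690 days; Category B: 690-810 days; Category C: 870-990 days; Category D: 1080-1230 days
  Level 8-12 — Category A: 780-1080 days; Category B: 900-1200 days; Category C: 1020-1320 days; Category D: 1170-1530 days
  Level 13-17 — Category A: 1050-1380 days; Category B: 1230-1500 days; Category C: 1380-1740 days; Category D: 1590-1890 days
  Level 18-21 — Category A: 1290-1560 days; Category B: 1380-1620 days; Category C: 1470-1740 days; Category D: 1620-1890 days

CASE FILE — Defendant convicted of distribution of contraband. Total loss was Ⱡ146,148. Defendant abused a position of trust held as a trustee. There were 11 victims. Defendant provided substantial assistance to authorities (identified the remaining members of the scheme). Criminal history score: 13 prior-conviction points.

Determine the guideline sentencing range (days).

Base offense level for distribution of contraband: 15.
§1 applies: 15 − 3 = 12.
§2 applies: 12 + 4 = 16.
§3 applies (level before this adjustment is 16 ≥ 5, so +3): 16 + 3 = 19.
§4 applies: 19 + 3 = 22.
§5 does not apply.
§7 does not apply.
Level 22 exceeds the maximum of 21; capped at 21.
Final offense level: 21.
Criminal history: 13 prior points → Category D (13+).
Level 21 falls in the 18-21 band.
Grid: Level 18-21 × Category D = 1620-1890 days.

1620-1890 days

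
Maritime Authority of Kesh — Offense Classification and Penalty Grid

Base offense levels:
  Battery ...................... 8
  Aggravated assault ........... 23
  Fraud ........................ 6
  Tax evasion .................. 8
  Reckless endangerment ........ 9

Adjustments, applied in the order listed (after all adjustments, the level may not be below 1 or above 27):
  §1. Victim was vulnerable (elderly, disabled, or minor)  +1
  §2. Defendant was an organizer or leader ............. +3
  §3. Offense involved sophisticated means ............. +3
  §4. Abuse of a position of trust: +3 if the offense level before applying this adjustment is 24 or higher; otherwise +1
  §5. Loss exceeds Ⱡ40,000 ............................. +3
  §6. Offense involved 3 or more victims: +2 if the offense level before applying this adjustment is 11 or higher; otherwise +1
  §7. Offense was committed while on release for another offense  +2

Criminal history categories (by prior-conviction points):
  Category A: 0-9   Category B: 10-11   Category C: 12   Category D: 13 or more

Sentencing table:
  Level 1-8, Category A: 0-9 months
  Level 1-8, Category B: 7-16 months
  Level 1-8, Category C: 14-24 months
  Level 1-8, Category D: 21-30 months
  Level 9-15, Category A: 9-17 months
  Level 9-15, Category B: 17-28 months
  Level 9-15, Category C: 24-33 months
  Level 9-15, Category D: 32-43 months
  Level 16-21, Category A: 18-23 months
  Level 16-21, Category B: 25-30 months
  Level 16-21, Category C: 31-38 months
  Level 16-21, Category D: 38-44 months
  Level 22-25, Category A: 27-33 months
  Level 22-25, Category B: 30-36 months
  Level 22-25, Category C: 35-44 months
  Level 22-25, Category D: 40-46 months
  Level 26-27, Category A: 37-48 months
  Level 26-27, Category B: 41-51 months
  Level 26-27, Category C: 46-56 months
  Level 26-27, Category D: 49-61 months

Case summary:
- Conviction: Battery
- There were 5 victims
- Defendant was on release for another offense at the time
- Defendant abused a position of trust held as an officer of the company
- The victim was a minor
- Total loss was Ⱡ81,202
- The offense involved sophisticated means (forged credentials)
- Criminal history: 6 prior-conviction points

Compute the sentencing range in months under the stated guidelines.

18-23 months

Base offense level for battery: 8.
§1 applies: 8 + 1 = 9.
§2 does not apply.
§3 applies: 9 + 3 = 12.
§4 applies (level before this adjustment is 12 < 24, so +1): 12 + 1 = 13.
§5 applies: 13 + 3 = 16.
§6 applies (level before this adjustment is 16 ≥ 11, so +2): 16 + 2 = 18.
§7 applies: 18 + 2 = 20.
Final offense level: 20.
Criminal history: 6 prior points → Category A (0-9).
Level 20 falls in the 16-21 band.
Grid: Level 16-21 × Category A = 18-23 months.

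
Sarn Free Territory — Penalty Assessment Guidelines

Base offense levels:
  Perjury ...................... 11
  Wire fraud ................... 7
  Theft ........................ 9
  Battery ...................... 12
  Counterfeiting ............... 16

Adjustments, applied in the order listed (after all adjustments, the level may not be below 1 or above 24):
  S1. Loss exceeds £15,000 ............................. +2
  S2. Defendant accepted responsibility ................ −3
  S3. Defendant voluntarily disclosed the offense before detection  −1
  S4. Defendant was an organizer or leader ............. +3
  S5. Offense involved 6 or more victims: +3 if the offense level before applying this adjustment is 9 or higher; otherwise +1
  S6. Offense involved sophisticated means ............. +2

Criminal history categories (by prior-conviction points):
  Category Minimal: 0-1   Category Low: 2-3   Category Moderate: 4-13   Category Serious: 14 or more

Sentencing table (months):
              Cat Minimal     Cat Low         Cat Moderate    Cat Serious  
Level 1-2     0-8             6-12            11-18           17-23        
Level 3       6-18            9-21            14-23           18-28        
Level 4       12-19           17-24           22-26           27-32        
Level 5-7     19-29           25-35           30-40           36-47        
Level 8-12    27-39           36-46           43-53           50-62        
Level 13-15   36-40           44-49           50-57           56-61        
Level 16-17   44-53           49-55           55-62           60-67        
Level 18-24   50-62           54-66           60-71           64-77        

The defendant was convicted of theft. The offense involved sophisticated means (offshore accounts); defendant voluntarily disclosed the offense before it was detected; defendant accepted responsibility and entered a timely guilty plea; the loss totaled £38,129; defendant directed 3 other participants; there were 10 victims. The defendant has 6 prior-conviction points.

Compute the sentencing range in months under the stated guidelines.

Base offense level for theft: 9.
S1 applies: 9 + 2 = 11.
S2 applies: 11 − 3 = 8.
S3 applies: 8 − 1 = 7.
S4 applies: 7 + 3 = 10.
S5 applies (level before this adjustment is 10 ≥ 9, so +3): 10 + 3 = 13.
S6 applies: 13 + 2 = 15.
Final offense level: 15.
Criminal history: 6 prior points → Category Moderate (4-13).
Level 15 falls in the 13-15 band.
Grid: Level 13-15 × Category Moderate = 50-57 months.

50-57 months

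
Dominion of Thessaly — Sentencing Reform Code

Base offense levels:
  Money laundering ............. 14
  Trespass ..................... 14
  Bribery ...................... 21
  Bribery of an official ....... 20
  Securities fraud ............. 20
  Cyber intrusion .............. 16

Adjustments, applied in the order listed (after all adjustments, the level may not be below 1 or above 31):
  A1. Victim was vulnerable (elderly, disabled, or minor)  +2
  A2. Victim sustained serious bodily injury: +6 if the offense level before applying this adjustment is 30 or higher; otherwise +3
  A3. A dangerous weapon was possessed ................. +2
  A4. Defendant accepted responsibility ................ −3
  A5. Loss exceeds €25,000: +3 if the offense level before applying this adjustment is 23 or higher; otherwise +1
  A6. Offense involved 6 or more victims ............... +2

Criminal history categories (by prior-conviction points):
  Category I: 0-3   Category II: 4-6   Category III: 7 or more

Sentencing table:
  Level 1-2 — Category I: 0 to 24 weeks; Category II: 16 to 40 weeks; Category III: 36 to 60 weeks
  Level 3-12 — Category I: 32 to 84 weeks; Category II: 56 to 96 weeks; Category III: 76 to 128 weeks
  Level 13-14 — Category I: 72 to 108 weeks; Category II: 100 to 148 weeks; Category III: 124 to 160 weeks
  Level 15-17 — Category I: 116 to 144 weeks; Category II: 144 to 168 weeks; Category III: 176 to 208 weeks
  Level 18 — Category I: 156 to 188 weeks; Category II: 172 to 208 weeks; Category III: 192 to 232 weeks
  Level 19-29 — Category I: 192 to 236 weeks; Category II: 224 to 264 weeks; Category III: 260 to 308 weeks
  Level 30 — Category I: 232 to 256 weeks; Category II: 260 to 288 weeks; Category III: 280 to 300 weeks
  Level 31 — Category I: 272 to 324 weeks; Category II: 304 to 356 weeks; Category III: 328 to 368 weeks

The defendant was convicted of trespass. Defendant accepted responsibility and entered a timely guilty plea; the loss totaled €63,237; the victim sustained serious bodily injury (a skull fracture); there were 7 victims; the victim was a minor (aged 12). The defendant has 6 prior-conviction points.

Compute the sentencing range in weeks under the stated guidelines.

224-264 weeks

Base offense level for trespass: 14.
A1 applies: 14 + 2 = 16.
A2 applies (level before this adjustment is 16 < 30, so +3): 16 + 3 = 19.
A3 does not apply.
A4 applies: 19 − 3 = 16.
A5 applies (level before this adjustment is 16 < 23, so +1): 16 + 1 = 17.
A6 applies: 17 + 2 = 19.
Final offense level: 19.
Criminal history: 6 prior points → Category II (4-6).
Level 19 falls in the 19-29 band.
Grid: Level 19-29 × Category II = 224-264 weeks.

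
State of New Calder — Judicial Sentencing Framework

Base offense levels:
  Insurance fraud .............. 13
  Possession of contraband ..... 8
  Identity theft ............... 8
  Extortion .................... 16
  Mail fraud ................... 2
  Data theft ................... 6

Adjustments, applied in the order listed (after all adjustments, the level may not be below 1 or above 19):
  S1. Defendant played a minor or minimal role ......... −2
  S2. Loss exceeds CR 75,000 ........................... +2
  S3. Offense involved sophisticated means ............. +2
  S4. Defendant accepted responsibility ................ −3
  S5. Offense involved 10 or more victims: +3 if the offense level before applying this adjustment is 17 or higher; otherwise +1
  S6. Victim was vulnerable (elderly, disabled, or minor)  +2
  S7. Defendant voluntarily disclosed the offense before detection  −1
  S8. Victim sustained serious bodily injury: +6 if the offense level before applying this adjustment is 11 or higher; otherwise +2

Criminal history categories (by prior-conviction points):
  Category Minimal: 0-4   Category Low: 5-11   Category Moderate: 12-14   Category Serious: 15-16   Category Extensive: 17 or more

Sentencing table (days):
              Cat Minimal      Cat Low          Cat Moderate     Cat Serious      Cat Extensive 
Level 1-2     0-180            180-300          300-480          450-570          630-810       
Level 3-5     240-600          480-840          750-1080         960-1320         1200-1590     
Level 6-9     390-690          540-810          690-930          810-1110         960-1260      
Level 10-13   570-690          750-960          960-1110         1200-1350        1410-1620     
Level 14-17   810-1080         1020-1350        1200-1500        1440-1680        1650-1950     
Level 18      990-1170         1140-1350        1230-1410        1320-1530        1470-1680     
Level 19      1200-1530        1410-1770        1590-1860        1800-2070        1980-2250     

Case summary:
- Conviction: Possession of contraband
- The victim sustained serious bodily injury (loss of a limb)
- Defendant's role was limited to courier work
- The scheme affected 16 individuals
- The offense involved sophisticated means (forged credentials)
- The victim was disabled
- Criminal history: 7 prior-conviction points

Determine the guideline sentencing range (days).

Base offense level for possession of contraband: 8.
S1 applies: 8 − 2 = 6.
S3 applies: 6 + 2 = 8.
S5 applies (level before this adjustment is 8 < 17, so +1): 8 + 1 = 9.
S6 applies: 9 + 2 = 11.
S8 applies (level before this adjustment is 11 ≥ 11, so +6): 11 + 6 = 17.
Final offense level: 17.
Criminal history: 7 prior points → Category Low (5-11).
Level 17 falls in the 14-17 band.
Grid: Level 14-17 × Category Low = 1020-1350 days.

1020-1350 days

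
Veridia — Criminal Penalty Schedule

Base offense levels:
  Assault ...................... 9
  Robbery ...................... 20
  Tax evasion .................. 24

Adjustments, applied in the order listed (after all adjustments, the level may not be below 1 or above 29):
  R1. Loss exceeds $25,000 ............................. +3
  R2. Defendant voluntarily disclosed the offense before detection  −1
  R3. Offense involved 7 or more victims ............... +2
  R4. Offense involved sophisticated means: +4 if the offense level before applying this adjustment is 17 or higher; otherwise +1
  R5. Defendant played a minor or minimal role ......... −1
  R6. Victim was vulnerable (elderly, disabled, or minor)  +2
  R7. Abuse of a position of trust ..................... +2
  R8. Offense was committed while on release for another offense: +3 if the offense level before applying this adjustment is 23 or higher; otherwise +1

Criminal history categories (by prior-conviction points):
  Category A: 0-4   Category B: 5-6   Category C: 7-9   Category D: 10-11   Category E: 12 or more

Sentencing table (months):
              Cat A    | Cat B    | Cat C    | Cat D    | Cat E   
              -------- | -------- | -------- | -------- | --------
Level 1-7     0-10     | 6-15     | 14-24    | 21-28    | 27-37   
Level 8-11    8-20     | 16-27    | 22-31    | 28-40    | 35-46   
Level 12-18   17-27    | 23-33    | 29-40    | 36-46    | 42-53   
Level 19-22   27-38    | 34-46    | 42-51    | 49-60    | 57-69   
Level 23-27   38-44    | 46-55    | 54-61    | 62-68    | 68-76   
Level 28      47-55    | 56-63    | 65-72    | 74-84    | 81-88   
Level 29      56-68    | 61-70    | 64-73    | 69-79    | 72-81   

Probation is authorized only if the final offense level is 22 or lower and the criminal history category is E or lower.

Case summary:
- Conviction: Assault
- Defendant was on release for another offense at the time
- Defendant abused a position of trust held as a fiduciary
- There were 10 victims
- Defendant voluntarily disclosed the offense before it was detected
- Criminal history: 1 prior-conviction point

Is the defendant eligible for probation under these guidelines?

Base offense level for assault: 9.
R2 applies: 9 − 1 = 8.
R3 applies: 8 + 2 = 10.
R4 does not apply.
R7 applies: 10 + 2 = 12.
R8 applies (level before this adjustment is 12 < 23, so +1): 12 + 1 = 13.
Final offense level: 13.
Criminal history: 1 prior point → Category A (0-4).
Level 13 falls in the 12-18 band.
Grid: Level 12-18 × Category A = 17-27 months.
Probation check: level 13 ≤ 22 and category A ≤ E → eligible.

Yes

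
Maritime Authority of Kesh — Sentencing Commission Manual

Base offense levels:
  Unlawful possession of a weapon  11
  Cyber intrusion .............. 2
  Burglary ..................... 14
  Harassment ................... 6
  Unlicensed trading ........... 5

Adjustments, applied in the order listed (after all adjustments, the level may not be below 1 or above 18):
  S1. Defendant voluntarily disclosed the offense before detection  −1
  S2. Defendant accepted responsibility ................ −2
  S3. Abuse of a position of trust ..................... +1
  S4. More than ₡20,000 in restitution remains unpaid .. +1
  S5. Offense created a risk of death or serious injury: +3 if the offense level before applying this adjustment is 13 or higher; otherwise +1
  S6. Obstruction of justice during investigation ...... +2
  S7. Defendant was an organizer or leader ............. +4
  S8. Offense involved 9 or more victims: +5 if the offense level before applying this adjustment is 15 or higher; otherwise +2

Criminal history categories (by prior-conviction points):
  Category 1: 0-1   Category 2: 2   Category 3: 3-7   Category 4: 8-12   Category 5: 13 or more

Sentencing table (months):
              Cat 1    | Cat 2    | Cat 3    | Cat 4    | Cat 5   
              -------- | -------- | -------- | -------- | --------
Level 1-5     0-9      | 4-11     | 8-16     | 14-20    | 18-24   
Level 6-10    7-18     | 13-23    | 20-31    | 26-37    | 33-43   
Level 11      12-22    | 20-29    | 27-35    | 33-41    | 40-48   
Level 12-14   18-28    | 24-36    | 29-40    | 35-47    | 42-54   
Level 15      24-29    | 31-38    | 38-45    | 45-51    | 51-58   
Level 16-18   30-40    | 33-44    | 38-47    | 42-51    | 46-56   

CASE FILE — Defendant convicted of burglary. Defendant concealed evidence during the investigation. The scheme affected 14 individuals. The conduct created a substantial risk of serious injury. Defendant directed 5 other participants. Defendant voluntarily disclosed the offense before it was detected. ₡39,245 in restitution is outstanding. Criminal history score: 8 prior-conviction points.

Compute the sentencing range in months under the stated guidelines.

Base offense level for burglary: 14.
S1 applies: 14 − 1 = 13.
S2 does not apply.
S4 applies: 13 + 1 = 14.
S5 applies (level before this adjustment is 14 ≥ 13, so +3): 14 + 3 = 17.
S6 applies: 17 + 2 = 19.
S7 applies: 19 + 4 = 23.
S8 applies (level before this adjustment is 23 ≥ 15, so +5): 23 + 5 = 28.
Level 28 exceeds the maximum of 18; capped at 18.
Final offense level: 18.
Criminal history: 8 prior points → Category 4 (8-12).
Level 18 falls in the 16-18 band.
Grid: Level 16-18 × Category 4 = 42-51 months.

42-51 months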